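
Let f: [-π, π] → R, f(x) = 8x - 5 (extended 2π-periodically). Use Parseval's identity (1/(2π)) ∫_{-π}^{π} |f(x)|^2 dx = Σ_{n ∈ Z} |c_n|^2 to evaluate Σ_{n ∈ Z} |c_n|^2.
Σ |c_n|^2 = 64π^2/3 + 25

Expand and integrate term by term over [-π, π]:
  ∫ (8x)^2 dx = 64·(2π^3/3); ∫ 2·8·(-5)·x dx = 0 (odd integrand); ∫ (-5)^2 dx = 25·2π.
So (1/(2π)) ∫_{-π}^{π} (8x - 5)^2 dx = 64π^2/3 + 25 = 64π^2/3 + 25.
Parseval ⇒ Σ |c_n|^2 = 64π^2/3 + 25.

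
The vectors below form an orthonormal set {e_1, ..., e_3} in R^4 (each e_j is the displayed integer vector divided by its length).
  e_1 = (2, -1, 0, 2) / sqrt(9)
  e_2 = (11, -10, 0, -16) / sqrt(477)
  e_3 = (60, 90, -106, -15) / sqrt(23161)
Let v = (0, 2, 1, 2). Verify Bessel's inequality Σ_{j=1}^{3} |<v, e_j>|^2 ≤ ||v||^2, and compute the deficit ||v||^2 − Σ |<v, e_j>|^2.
Σ |<v, e_j>|^2 = 2708/437; ||v||^2 = 9; deficit = 1225/437

Write each e_j = u_j / sqrt(<u_j, u_j>) where u_j is the displayed integer vector. Then <v, e_j> = <v, u_j> / sqrt(<u_j, u_j>), so |<v, e_j>|^2 = <v, u_j>^2 / <u_j, u_j>.
Coefficients: <v, e_1> = 2/sqrt(9), <v, e_2> = -52/sqrt(477), <v, e_3> = 44/sqrt(23161).
Square and sum: Σ |<v, e_j>|^2 = 2708/437.
Compute ||v||^2 = v·v = 9.
Deficit = 9 − 2708/437 = 1225/437 ≥ 0, confirming Bessel's inequality. (The deficit equals ||v − Σ <v,e_j> e_j||^2, the squared distance from v to span{e_j}.)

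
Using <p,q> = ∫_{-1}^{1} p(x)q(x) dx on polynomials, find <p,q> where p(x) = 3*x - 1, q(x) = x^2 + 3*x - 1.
<p,q> = 22/3

Expand the product: p(x)·q(x) = 3*x^3 + 8*x^2 - 6*x + 1.
∫_{-1}^{1} of each monomial x^k gives [2/(k+1) if k even, 0 if k odd]. Integrating term-by-term (or equivalently evaluating the antiderivative F(x) = 3*x^4/4 + 8*x^3/3 - 3*x^2 + x at the endpoints):
  F(1) − F(−1) = 17/12 − (-71/12) = 22/3.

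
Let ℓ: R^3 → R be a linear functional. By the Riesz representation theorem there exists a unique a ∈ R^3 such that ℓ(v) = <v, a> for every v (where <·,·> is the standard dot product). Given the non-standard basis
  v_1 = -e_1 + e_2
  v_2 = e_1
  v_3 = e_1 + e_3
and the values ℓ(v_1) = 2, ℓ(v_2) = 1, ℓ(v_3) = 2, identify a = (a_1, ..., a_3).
a = (1, 3, 1)

Write a = (a_1, ..., a_3) in the standard basis. For each basis vector v_i, ℓ(v_i) = <v_i, a> is a linear equation in the a_j's. Collect the n equations into a matrix system V a = ℓ, where row i of V is v_i (expressed in the standard basis). Since V is invertible (lower-triangular with 1s on the diagonal, up to permutation), solve by back-substitution:
  V =
[[-1, 1, 0],
 [1, 0, 0],
 [1, 0, 1]]
  V a = (2, 1, 2)
Solving gives a = (1, 3, 1).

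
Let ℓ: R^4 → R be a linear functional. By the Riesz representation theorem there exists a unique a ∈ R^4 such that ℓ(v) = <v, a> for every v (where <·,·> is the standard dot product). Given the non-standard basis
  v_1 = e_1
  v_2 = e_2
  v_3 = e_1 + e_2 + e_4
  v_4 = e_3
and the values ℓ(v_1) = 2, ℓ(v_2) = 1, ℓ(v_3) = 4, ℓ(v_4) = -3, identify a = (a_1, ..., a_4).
a = (2, 1, -3, 1)

Write a = (a_1, ..., a_4) in the standard basis. For each basis vector v_i, ℓ(v_i) = <v_i, a> is a linear equation in the a_j's. Collect the n equations into a matrix system V a = ℓ, where row i of V is v_i (expressed in the standard basis). Since V is invertible (lower-triangular with 1s on the diagonal, up to permutation), solve by back-substitution:
  V =
[[1, 0, 0, 0],
 [0, 1, 0, 0],
 [1, 1, 0, 1],
 [0, 0, 1, 0]]
  V a = (2, 1, 4, -3)
Solving gives a = (2, 1, -3, 1).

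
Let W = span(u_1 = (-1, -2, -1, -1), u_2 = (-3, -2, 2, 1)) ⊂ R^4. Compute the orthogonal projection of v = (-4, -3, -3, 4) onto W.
proj_W(v) = (-163/55, -174/55, 27/55, -1/5)

Set up U = [u_1 | ... | u_2] ∈ R^(4×2). The projector onto W = col(U) is P = U (U^T U)^(-1) U^T.
Compute U^T U =
  [7, 4]
  [4, 18],
and U^T v = (9, 16).
Solve U^T U · c = U^T v for the coefficients: c = (49/55, 38/55). The projection is proj_W(v) = U c.
Check: (v - proj_W(v)) · u_1 = 0  (should be 0).
Check: (v - proj_W(v)) · u_2 = 0  (should be 0).
Result: proj_W(v) = (-163/55, -174/55, 27/55, -1/5).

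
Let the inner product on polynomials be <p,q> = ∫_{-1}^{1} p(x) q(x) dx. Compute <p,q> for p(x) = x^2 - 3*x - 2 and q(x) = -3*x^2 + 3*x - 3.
<p,q> = 34/5

Expand the product: p(x)·q(x) = -3*x^4 + 12*x^3 - 6*x^2 + 3*x + 6.
∫_{-1}^{1} of each monomial x^k gives [2/(k+1) if k even, 0 if k odd]. Integrating term-by-term (or equivalently evaluating the antiderivative F(x) = -3*x^5/5 + 3*x^4 - 2*x^3 + 3*x^2/2 + 6*x at the endpoints):
  F(1) − F(−1) = 79/10 − (11/10) = 34/5.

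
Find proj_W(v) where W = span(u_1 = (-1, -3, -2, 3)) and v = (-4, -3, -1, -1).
proj_W(v) = (-12/23, -36/23, -24/23, 36/23)

Set up U = [u_1 | ... | u_1] ∈ R^(4×1). The projector onto W = col(U) is P = U (U^T U)^(-1) U^T.
Compute U^T U =
  [23],
and U^T v = (12).
Solve U^T U · c = U^T v for the coefficients: c = (12/23). The projection is proj_W(v) = U c.
Check: (v - proj_W(v)) · u_1 = 0  (should be 0).
Result: proj_W(v) = (-12/23, -36/23, -24/23, 36/23).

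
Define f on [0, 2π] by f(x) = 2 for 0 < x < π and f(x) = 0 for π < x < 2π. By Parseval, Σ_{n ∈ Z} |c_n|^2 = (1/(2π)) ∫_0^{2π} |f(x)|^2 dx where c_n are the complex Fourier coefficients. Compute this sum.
Σ |c_n|^2 = 2

Parseval equates the L^2 energy of f (normalised by 1/(2π)) with the ℓ^2 sum of its Fourier coefficients: (1/(2π)) ∫_0^{2π} |f|^2 = Σ |c_n|^2.
Compute the left side: (1/(2π)) [∫_0^π 2^2 dx + ∫_π^{2π} 0^2 dx] = (1/(2π)) · (4π + 0π) = (4 + 0)/2 = 2.
So Σ_{n ∈ Z} |c_n|^2 = 2.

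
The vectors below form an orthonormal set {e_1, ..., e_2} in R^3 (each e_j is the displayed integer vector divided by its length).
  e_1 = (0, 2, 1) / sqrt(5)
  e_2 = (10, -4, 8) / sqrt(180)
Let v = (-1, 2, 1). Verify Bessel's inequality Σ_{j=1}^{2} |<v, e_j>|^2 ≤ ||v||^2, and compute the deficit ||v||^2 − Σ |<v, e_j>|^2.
Σ |<v, e_j>|^2 = 50/9; ||v||^2 = 6; deficit = 4/9

Write each e_j = u_j / sqrt(<u_j, u_j>) where u_j is the displayed integer vector. Then <v, e_j> = <v, u_j> / sqrt(<u_j, u_j>), so |<v, e_j>|^2 = <v, u_j>^2 / <u_j, u_j>.
Coefficients: <v, e_1> = 5/sqrt(5), <v, e_2> = -10/sqrt(180).
Square and sum: Σ |<v, e_j>|^2 = 50/9.
Compute ||v||^2 = v·v = 6.
Deficit = 6 − 50/9 = 4/9 ≥ 0, confirming Bessel's inequality. (The deficit equals ||v − Σ <v,e_j> e_j||^2, the squared distance from v to span{e_j}.)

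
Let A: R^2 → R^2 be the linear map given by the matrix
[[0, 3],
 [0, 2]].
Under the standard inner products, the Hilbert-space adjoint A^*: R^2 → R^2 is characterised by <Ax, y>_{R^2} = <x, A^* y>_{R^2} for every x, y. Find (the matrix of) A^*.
A^* = A^T =
[[0, 0],
 [3, 2]]

For real matrices with standard dot products, the defining identity <Ax, y> = <x, A^* y> gives (Ax)^T y = x^T (A^*) y, i.e. x^T A^T y = x^T (A^*) y. Since this holds for all x, y, we must have A^* = A^T. Therefore
A^* =
[[0, 0],
 [3, 2]].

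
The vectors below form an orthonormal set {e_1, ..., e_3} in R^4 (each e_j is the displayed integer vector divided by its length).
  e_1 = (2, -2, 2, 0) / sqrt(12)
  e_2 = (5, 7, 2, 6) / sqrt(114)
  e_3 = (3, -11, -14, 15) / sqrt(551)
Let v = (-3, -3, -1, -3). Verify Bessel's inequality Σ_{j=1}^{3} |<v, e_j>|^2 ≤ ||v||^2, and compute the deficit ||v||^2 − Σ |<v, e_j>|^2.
Σ |<v, e_j>|^2 = 810/29; ||v||^2 = 28; deficit = 2/29

Write each e_j = u_j / sqrt(<u_j, u_j>) where u_j is the displayed integer vector. Then <v, e_j> = <v, u_j> / sqrt(<u_j, u_j>), so |<v, e_j>|^2 = <v, u_j>^2 / <u_j, u_j>.
Coefficients: <v, e_1> = -2/sqrt(12), <v, e_2> = -56/sqrt(114), <v, e_3> = -7/sqrt(551).
Square and sum: Σ |<v, e_j>|^2 = 810/29.
Compute ||v||^2 = v·v = 28.
Deficit = 28 − 810/29 = 2/29 ≥ 0, confirming Bessel's inequality. (The deficit equals ||v − Σ <v,e_j> e_j||^2, the squared distance from v to span{e_j}.)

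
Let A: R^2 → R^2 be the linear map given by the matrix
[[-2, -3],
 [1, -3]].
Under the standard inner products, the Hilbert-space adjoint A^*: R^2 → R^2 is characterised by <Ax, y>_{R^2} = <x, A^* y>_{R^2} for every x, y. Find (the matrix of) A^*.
A^* = A^T =
[[-2, 1],
 [-3, -3]]

For real matrices with standard dot products, the defining identity <Ax, y> = <x, A^* y> gives (Ax)^T y = x^T (A^*) y, i.e. x^T A^T y = x^T (A^*) y. Since this holds for all x, y, we must have A^* = A^T. Therefore
A^* =
[[-2, 1],
 [-3, -3]].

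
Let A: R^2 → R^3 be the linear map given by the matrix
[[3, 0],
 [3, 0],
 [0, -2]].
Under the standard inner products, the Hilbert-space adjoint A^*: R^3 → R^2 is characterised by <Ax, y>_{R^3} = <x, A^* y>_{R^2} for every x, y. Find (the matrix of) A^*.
A^* = A^T =
[[3, 3, 0],
 [0, 0, -2]]

For real matrices with standard dot products, the defining identity <Ax, y> = <x, A^* y> gives (Ax)^T y = x^T (A^*) y, i.e. x^T A^T y = x^T (A^*) y. Since this holds for all x, y, we must have A^* = A^T. Therefore
A^* =
[[3, 3, 0],
 [0, 0, -2]].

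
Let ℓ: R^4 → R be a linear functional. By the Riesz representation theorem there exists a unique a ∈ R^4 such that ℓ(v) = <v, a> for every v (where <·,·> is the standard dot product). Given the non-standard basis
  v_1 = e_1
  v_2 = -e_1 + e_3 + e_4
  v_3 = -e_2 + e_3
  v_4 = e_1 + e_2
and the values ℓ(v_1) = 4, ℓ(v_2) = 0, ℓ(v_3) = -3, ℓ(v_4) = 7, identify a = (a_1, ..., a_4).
a = (4, 3, 0, 4)

Write a = (a_1, ..., a_4) in the standard basis. For each basis vector v_i, ℓ(v_i) = <v_i, a> is a linear equation in the a_j's. Collect the n equations into a matrix system V a = ℓ, where row i of V is v_i (expressed in the standard basis). Since V is invertible (lower-triangular with 1s on the diagonal, up to permutation), solve by back-substitution:
  V =
[[1, 0, 0, 0],
 [-1, 0, 1, 1],
 [0, -1, 1, 0],
 [1, 1, 0, 0]]
  V a = (4, 0, -3, 7)
Solving gives a = (4, 3, 0, 4).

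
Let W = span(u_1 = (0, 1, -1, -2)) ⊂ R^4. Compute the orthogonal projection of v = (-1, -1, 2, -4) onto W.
proj_W(v) = (0, 5/6, -5/6, -5/3)

Set up U = [u_1 | ... | u_1] ∈ R^(4×1). The projector onto W = col(U) is P = U (U^T U)^(-1) U^T.
Compute U^T U =
  [6],
and U^T v = (5).
Solve U^T U · c = U^T v for the coefficients: c = (5/6). The projection is proj_W(v) = U c.
Check: (v - proj_W(v)) · u_1 = 0  (should be 0).
Result: proj_W(v) = (0, 5/6, -5/6, -5/3).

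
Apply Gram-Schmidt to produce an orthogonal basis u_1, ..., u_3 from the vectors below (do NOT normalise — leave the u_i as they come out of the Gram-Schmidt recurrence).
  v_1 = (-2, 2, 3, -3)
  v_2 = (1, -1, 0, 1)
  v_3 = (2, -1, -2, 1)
Orthogonal basis:
  u_1 = (-2, 2, 3, -3)
  u_2 = (6/13, -6/13, 21/26, 5/26)
  u_3 = (25/29, 4/29, -7/29, -21/29)

Apply the Gram-Schmidt recurrence
  u_1 = v_1
  u_i = v_i − Σ_{j<i} ((v_i · u_j) / (u_j · u_j)) · u_j.

Step by step this gives:
  u_1 = (-2, 2, 3, -3)
  u_2 = (6/13, -6/13, 21/26, 5/26)
  u_3 = (25/29, 4/29, -7/29, -21/29)

Orthogonality check:
  u_2 · u_1 = 0 (should be 0)
  u_3 · u_1 = 0 (should be 0)
  u_3 · u_2 = 0 (should be 0)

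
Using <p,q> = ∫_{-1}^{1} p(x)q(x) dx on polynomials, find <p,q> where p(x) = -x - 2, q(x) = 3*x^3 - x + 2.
<p,q> = -128/15

Expand the product: p(x)·q(x) = -3*x^4 - 6*x^3 + x^2 - 4.
∫_{-1}^{1} of each monomial x^k gives [2/(k+1) if k even, 0 if k odd]. Integrating term-by-term (or equivalently evaluating the antiderivative F(x) = -3*x^5/5 - 3*x^4/2 + x^3/3 - 4*x at the endpoints):
  F(1) − F(−1) = -173/30 − (83/30) = -128/15.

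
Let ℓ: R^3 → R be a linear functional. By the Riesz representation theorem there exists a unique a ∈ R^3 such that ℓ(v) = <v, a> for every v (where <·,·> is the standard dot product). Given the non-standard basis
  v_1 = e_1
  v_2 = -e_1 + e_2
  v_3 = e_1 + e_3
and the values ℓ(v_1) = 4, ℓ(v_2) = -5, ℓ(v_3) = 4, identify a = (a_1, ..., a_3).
a = (4, -1, 0)

Write a = (a_1, ..., a_3) in the standard basis. For each basis vector v_i, ℓ(v_i) = <v_i, a> is a linear equation in the a_j's. Collect the n equations into a matrix system V a = ℓ, where row i of V is v_i (expressed in the standard basis). Since V is invertible (lower-triangular with 1s on the diagonal, up to permutation), solve by back-substitution:
  V =
[[1, 0, 0],
 [-1, 1, 0],
 [1, 0, 1]]
  V a = (4, -5, 4)
Solving gives a = (4, -1, 0).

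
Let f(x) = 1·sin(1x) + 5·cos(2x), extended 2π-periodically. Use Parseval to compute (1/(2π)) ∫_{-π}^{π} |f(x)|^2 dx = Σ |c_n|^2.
Σ |c_n|^2 = 13

Expand |f|^2 and use orthogonality of {sin(nx), cos(mx)} on [-π, π]:
  ∫_{-π}^{π} sin(nx)^2 dx = π, ∫ cos(mx)^2 dx = π, and cross terms integrate to 0.
So ∫_{-π}^{π} f(x)^2 dx = 1^2 · π + 5^2 · π = (1 + 25)π.
Divide by 2π: (1 + 25)/2 = 13.
By Parseval, this equals Σ |c_n|^2.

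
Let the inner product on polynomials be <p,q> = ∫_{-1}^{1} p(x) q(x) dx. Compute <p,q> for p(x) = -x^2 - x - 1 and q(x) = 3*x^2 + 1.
<p,q> = -88/15

Expand the product: p(x)·q(x) = -3*x^4 - 3*x^3 - 4*x^2 - x - 1.
∫_{-1}^{1} of each monomial x^k gives [2/(k+1) if k even, 0 if k odd]. Integrating term-by-term (or equivalently evaluating the antiderivative F(x) = -3*x^5/5 - 3*x^4/4 - 4*x^3/3 - x^2/2 - x at the endpoints):
  F(1) − F(−1) = -251/60 − (101/60) = -88/15.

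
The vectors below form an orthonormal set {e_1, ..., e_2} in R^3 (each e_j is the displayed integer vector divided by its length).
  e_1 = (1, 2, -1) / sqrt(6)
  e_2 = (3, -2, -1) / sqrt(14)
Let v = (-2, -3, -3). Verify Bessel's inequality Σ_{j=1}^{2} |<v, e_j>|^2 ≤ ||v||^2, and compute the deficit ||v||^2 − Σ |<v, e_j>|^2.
Σ |<v, e_j>|^2 = 101/21; ||v||^2 = 22; deficit = 361/21

Write each e_j = u_j / sqrt(<u_j, u_j>) where u_j is the displayed integer vector. Then <v, e_j> = <v, u_j> / sqrt(<u_j, u_j>), so |<v, e_j>|^2 = <v, u_j>^2 / <u_j, u_j>.
Coefficients: <v, e_1> = -5/sqrt(6), <v, e_2> = 3/sqrt(14).
Square and sum: Σ |<v, e_j>|^2 = 101/21.
Compute ||v||^2 = v·v = 22.
Deficit = 22 − 101/21 = 361/21 ≥ 0, confirming Bessel's inequality. (The deficit equals ||v − Σ <v,e_j> e_j||^2, the squared distance from v to span{e_j}.)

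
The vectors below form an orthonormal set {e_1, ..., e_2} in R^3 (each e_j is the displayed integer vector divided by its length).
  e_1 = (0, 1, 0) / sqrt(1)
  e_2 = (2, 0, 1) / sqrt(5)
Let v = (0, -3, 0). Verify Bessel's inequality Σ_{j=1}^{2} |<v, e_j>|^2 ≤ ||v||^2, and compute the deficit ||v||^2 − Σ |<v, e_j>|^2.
Σ |<v, e_j>|^2 = 9; ||v||^2 = 9; deficit = 0

Write each e_j = u_j / sqrt(<u_j, u_j>) where u_j is the displayed integer vector. Then <v, e_j> = <v, u_j> / sqrt(<u_j, u_j>), so |<v, e_j>|^2 = <v, u_j>^2 / <u_j, u_j>.
Coefficients: <v, e_1> = -3/sqrt(1), <v, e_2> = 0/sqrt(5).
Square and sum: Σ |<v, e_j>|^2 = 9.
Compute ||v||^2 = v·v = 9.
Deficit = 9 − 9 = 0 ≥ 0, confirming Bessel's inequality. (The deficit equals ||v − Σ <v,e_j> e_j||^2, the squared distance from v to span{e_j}.)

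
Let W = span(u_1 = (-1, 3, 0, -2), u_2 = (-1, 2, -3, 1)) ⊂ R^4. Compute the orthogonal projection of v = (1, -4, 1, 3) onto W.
proj_W(v) = (271/185, -782/185, 93/185, 449/185)

Set up U = [u_1 | ... | u_2] ∈ R^(4×2). The projector onto W = col(U) is P = U (U^T U)^(-1) U^T.
Compute U^T U =
  [14, 5]
  [5, 15],
and U^T v = (-19, -9).
Solve U^T U · c = U^T v for the coefficients: c = (-48/37, -31/185). The projection is proj_W(v) = U c.
Check: (v - proj_W(v)) · u_1 = 0  (should be 0).
Check: (v - proj_W(v)) · u_2 = 0  (should be 0).
Result: proj_W(v) = (271/185, -782/185, 93/185, 449/185).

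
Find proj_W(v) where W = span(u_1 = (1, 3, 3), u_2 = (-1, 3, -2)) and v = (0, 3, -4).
proj_W(v) = (-405/262, 759/262, -443/131)

Set up U = [u_1 | ... | u_2] ∈ R^(3×2). The projector onto W = col(U) is P = U (U^T U)^(-1) U^T.
Compute U^T U =
  [19, 2]
  [2, 14],
and U^T v = (-3, 17).
Solve U^T U · c = U^T v for the coefficients: c = (-38/131, 329/262). The projection is proj_W(v) = U c.
Check: (v - proj_W(v)) · u_1 = 0  (should be 0).
Check: (v - proj_W(v)) · u_2 = 0  (should be 0).
Result: proj_W(v) = (-405/262, 759/262, -443/131).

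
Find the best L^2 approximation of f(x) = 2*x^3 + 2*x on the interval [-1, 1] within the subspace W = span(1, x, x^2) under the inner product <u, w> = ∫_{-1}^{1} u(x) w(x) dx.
g(x) = 16*x/5

The best approximation g ∈ W is the orthogonal projection of f onto W. Writing g = a_0 + a_1 x + a_2 x^2, the coefficients solve the normal equations G · a = b where
  G_{ij} = <φ_i, φ_j> and b_i = <f, φ_i>, with φ_0 = 1, φ_1 = x, φ_2 = x^2.
G =
  [2, 0, 2/3]
  [0, 2/3, 0]
  [2/3, 0, 2/5],
b = (0, 32/15, 0).
Solving gives a_0 = 0, a_1 = 16/5, a_2 = 0, so
  g(x) = 16*x/5.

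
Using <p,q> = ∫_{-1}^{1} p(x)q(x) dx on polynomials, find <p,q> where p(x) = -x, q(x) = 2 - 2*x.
<p,q> = 4/3

Expand the product: p(x)·q(x) = 2*x^2 - 2*x.
∫_{-1}^{1} of each monomial x^k gives [2/(k+1) if k even, 0 if k odd]. Integrating term-by-term (or equivalently evaluating the antiderivative F(x) = 2*x^3/3 - x^2 at the endpoints):
  F(1) − F(−1) = -1/3 − (-5/3) = 4/3.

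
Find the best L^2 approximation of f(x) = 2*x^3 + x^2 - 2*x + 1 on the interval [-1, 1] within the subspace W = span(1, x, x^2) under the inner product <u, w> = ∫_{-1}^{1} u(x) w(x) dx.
g(x) = x^2 - 4*x/5 + 1

The best approximation g ∈ W is the orthogonal projection of f onto W. Writing g = a_0 + a_1 x + a_2 x^2, the coefficients solve the normal equations G · a = b where
  G_{ij} = <φ_i, φ_j> and b_i = <f, φ_i>, with φ_0 = 1, φ_1 = x, φ_2 = x^2.
G =
  [2, 0, 2/3]
  [0, 2/3, 0]
  [2/3, 0, 2/5],
b = (8/3, -8/15, 16/15).
Solving gives a_0 = 1, a_1 = -4/5, a_2 = 1, so
  g(x) = x^2 - 4*x/5 + 1.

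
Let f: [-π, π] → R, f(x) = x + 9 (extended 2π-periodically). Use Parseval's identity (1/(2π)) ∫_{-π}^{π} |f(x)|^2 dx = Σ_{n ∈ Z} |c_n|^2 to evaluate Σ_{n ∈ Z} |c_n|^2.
Σ |c_n|^2 = π^2/3 + 81

Expand and integrate term by term over [-π, π]:
  ∫ (x)^2 dx = 1·(2π^3/3); ∫ 2·1·(9)·x dx = 0 (odd integrand); ∫ 9^2 dx = 81·2π.
So (1/(2π)) ∫_{-π}^{π} (x + 9)^2 dx = 1π^2/3 + 81 = π^2/3 + 81.
Parseval ⇒ Σ |c_n|^2 = π^2/3 + 81.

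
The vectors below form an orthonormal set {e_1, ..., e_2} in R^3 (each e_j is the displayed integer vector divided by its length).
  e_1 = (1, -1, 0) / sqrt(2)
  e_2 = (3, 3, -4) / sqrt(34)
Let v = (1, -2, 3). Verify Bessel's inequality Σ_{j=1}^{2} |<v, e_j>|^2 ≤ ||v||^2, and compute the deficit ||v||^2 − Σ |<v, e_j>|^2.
Σ |<v, e_j>|^2 = 189/17; ||v||^2 = 14; deficit = 49/17

Write each e_j = u_j / sqrt(<u_j, u_j>) where u_j is the displayed integer vector. Then <v, e_j> = <v, u_j> / sqrt(<u_j, u_j>), so |<v, e_j>|^2 = <v, u_j>^2 / <u_j, u_j>.
Coefficients: <v, e_1> = 3/sqrt(2), <v, e_2> = -15/sqrt(34).
Square and sum: Σ |<v, e_j>|^2 = 189/17.
Compute ||v||^2 = v·v = 14.
Deficit = 14 − 189/17 = 49/17 ≥ 0, confirming Bessel's inequality. (The deficit equals ||v − Σ <v,e_j> e_j||^2, the squared distance from v to span{e_j}.)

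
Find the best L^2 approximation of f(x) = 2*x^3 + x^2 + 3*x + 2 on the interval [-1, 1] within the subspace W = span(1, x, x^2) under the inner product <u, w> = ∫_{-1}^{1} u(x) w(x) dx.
g(x) = x^2 + 21*x/5 + 2

The best approximation g ∈ W is the orthogonal projection of f onto W. Writing g = a_0 + a_1 x + a_2 x^2, the coefficients solve the normal equations G · a = b where
  G_{ij} = <φ_i, φ_j> and b_i = <f, φ_i>, with φ_0 = 1, φ_1 = x, φ_2 = x^2.
G =
  [2, 0, 2/3]
  [0, 2/3, 0]
  [2/3, 0, 2/5],
b = (14/3, 14/5, 26/15).
Solving gives a_0 = 2, a_1 = 21/5, a_2 = 1, so
  g(x) = x^2 + 21*x/5 + 2.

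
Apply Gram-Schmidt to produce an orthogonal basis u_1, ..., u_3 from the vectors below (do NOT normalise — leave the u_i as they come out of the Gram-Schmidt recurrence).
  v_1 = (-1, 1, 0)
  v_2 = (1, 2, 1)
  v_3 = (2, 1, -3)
Orthogonal basis:
  u_1 = (-1, 1, 0)
  u_2 = (3/2, 3/2, 1)
  u_3 = (12/11, 12/11, -36/11)

Apply the Gram-Schmidt recurrence
  u_1 = v_1
  u_i = v_i − Σ_{j<i} ((v_i · u_j) / (u_j · u_j)) · u_j.

Step by step this gives:
  u_1 = (-1, 1, 0)
  u_2 = (3/2, 3/2, 1)
  u_3 = (12/11, 12/11, -36/11)

Orthogonality check:
  u_2 · u_1 = 0 (should be 0)
  u_3 · u_1 = 0 (should be 0)
  u_3 · u_2 = 0 (should be 0)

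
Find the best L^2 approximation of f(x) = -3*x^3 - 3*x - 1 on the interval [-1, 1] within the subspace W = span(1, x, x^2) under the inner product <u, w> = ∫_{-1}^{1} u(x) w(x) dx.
g(x) = -24*x/5 - 1

The best approximation g ∈ W is the orthogonal projection of f onto W. Writing g = a_0 + a_1 x + a_2 x^2, the coefficients solve the normal equations G · a = b where
  G_{ij} = <φ_i, φ_j> and b_i = <f, φ_i>, with φ_0 = 1, φ_1 = x, φ_2 = x^2.
G =
  [2, 0, 2/3]
  [0, 2/3, 0]
  [2/3, 0, 2/5],
b = (-2, -16/5, -2/3).
Solving gives a_0 = -1, a_1 = -24/5, a_2 = 0, so
  g(x) = -24*x/5 - 1.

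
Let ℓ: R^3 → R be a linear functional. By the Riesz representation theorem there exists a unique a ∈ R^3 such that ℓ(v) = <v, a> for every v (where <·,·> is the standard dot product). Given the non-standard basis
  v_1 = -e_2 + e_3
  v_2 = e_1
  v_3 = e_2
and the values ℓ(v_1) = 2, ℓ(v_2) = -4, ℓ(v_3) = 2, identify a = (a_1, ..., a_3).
a = (-4, 2, 4)

Write a = (a_1, ..., a_3) in the standard basis. For each basis vector v_i, ℓ(v_i) = <v_i, a> is a linear equation in the a_j's. Collect the n equations into a matrix system V a = ℓ, where row i of V is v_i (expressed in the standard basis). Since V is invertible (lower-triangular with 1s on the diagonal, up to permutation), solve by back-substitution:
  V =
[[0, -1, 1],
 [1, 0, 0],
 [0, 1, 0]]
  V a = (2, -4, 2)
Solving gives a = (-4, 2, 4).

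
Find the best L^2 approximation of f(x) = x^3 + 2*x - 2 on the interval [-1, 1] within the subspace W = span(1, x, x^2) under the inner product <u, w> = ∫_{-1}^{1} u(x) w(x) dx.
g(x) = 13*x/5 - 2

The best approximation g ∈ W is the orthogonal projection of f onto W. Writing g = a_0 + a_1 x + a_2 x^2, the coefficients solve the normal equations G · a = b where
  G_{ij} = <φ_i, φ_j> and b_i = <f, φ_i>, with φ_0 = 1, φ_1 = x, φ_2 = x^2.
G =
  [2, 0, 2/3]
  [0, 2/3, 0]
  [2/3, 0, 2/5],
b = (-4, 26/15, -4/3).
Solving gives a_0 = -2, a_1 = 13/5, a_2 = 0, so
  g(x) = 13*x/5 - 2.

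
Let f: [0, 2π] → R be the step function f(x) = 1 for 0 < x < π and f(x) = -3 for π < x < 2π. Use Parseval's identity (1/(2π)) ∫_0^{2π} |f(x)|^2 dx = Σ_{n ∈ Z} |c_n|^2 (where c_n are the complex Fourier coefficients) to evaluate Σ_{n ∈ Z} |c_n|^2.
Σ |c_n|^2 = 5

Parseval equates the L^2 energy of f (normalised by 1/(2π)) with the ℓ^2 sum of its Fourier coefficients: (1/(2π)) ∫_0^{2π} |f|^2 = Σ |c_n|^2.
Compute the left side: (1/(2π)) [∫_0^π 1^2 dx + ∫_π^{2π} (-3)^2 dx] = (1/(2π)) · (1π + 9π) = (1 + 9)/2 = 5.
So Σ_{n ∈ Z} |c_n|^2 = 5.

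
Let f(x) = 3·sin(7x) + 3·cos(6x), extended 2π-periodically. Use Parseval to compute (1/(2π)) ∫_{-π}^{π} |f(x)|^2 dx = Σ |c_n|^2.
Σ |c_n|^2 = 9

Expand |f|^2 and use orthogonality of {sin(nx), cos(mx)} on [-π, π]:
  ∫_{-π}^{π} sin(nx)^2 dx = π, ∫ cos(mx)^2 dx = π, and cross terms integrate to 0.
So ∫_{-π}^{π} f(x)^2 dx = 3^2 · π + 3^2 · π = (9 + 9)π.
Divide by 2π: (9 + 9)/2 = 9.
By Parseval, this equals Σ |c_n|^2.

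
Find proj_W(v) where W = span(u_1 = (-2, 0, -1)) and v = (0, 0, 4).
proj_W(v) = (8/5, 0, 4/5)

Set up U = [u_1 | ... | u_1] ∈ R^(3×1). The projector onto W = col(U) is P = U (U^T U)^(-1) U^T.
Compute U^T U =
  [5],
and U^T v = (-4).
Solve U^T U · c = U^T v for the coefficients: c = (-4/5). The projection is proj_W(v) = U c.
Check: (v - proj_W(v)) · u_1 = 0  (should be 0).
Result: proj_W(v) = (8/5, 0, 4/5).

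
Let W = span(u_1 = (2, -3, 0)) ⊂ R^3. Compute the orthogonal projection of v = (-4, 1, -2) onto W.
proj_W(v) = (-22/13, 33/13, 0)

Set up U = [u_1 | ... | u_1] ∈ R^(3×1). The projector onto W = col(U) is P = U (U^T U)^(-1) U^T.
Compute U^T U =
  [13],
and U^T v = (-11).
Solve U^T U · c = U^T v for the coefficients: c = (-11/13). The projection is proj_W(v) = U c.
Check: (v - proj_W(v)) · u_1 = 0  (should be 0).
Result: proj_W(v) = (-22/13, 33/13, 0).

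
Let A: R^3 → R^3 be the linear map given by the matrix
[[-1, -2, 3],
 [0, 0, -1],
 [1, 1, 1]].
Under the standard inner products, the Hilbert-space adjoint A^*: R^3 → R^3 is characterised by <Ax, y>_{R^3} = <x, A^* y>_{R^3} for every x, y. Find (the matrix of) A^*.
A^* = A^T =
[[-1, 0, 1],
 [-2, 0, 1],
 [3, -1, 1]]

For real matrices with standard dot products, the defining identity <Ax, y> = <x, A^* y> gives (Ax)^T y = x^T (A^*) y, i.e. x^T A^T y = x^T (A^*) y. Since this holds for all x, y, we must have A^* = A^T. Therefore
A^* =
[[-1, 0, 1],
 [-2, 0, 1],
 [3, -1, 1]].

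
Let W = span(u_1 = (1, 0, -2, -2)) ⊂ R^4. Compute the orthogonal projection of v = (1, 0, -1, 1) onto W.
proj_W(v) = (1/9, 0, -2/9, -2/9)

Set up U = [u_1 | ... | u_1] ∈ R^(4×1). The projector onto W = col(U) is P = U (U^T U)^(-1) U^T.
Compute U^T U =
  [9],
and U^T v = (1).
Solve U^T U · c = U^T v for the coefficients: c = (1/9). The projection is proj_W(v) = U c.
Check: (v - proj_W(v)) · u_1 = 0  (should be 0).
Result: proj_W(v) = (1/9, 0, -2/9, -2/9).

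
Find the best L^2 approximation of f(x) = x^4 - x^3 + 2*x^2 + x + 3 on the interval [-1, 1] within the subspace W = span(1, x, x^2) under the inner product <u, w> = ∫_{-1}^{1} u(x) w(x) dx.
g(x) = 20*x^2/7 + 2*x/5 + 102/35

The best approximation g ∈ W is the orthogonal projection of f onto W. Writing g = a_0 + a_1 x + a_2 x^2, the coefficients solve the normal equations G · a = b where
  G_{ij} = <φ_i, φ_j> and b_i = <f, φ_i>, with φ_0 = 1, φ_1 = x, φ_2 = x^2.
G =
  [2, 0, 2/3]
  [0, 2/3, 0]
  [2/3, 0, 2/5],
b = (116/15, 4/15, 108/35).
Solving gives a_0 = 102/35, a_1 = 2/5, a_2 = 20/7, so
  g(x) = 20*x^2/7 + 2*x/5 + 102/35.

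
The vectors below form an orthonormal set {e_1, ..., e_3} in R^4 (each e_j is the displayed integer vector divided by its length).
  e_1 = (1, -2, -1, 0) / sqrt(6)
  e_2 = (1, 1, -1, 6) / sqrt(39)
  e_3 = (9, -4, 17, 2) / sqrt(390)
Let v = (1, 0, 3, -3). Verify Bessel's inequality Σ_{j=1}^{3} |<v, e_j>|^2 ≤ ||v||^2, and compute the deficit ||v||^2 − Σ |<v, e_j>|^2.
Σ |<v, e_j>|^2 = 92/5; ||v||^2 = 19; deficit = 3/5

Write each e_j = u_j / sqrt(<u_j, u_j>) where u_j is the displayed integer vector. Then <v, e_j> = <v, u_j> / sqrt(<u_j, u_j>), so |<v, e_j>|^2 = <v, u_j>^2 / <u_j, u_j>.
Coefficients: <v, e_1> = -2/sqrt(6), <v, e_2> = -20/sqrt(39), <v, e_3> = 54/sqrt(390).
Square and sum: Σ |<v, e_j>|^2 = 92/5.
Compute ||v||^2 = v·v = 19.
Deficit = 19 − 92/5 = 3/5 ≥ 0, confirming Bessel's inequality. (The deficit equals ||v − Σ <v,e_j> e_j||^2, the squared distance from v to span{e_j}.)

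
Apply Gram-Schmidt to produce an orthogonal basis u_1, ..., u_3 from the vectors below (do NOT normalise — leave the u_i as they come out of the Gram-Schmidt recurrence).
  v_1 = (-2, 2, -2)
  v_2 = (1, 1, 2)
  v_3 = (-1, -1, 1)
Orthogonal basis:
  u_1 = (-2, 2, -2)
  u_2 = (1/3, 5/3, 4/3)
  u_3 = (-9/7, -3/7, 6/7)

Apply the Gram-Schmidt recurrence
  u_1 = v_1
  u_i = v_i − Σ_{j<i} ((v_i · u_j) / (u_j · u_j)) · u_j.

Step by step this gives:
  u_1 = (-2, 2, -2)
  u_2 = (1/3, 5/3, 4/3)
  u_3 = (-9/7, -3/7, 6/7)

Orthogonality check:
  u_2 · u_1 = 0 (should be 0)
  u_3 · u_1 = 0 (should be 0)
  u_3 · u_2 = 0 (should be 0)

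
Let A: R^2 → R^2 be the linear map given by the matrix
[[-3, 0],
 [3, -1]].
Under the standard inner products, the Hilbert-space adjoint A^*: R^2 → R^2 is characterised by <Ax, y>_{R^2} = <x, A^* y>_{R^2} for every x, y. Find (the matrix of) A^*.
A^* = A^T =
[[-3, 3],
 [0, -1]]

For real matrices with standard dot products, the defining identity <Ax, y> = <x, A^* y> gives (Ax)^T y = x^T (A^*) y, i.e. x^T A^T y = x^T (A^*) y. Since this holds for all x, y, we must have A^* = A^T. Therefore
A^* =
[[-3, 3],
 [0, -1]].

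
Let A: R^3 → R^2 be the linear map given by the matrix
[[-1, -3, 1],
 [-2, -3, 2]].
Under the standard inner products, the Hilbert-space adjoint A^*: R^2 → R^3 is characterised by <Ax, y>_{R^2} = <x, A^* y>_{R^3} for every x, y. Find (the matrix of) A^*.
A^* = A^T =
[[-1, -2],
 [-3, -3],
 [1, 2]]

For real matrices with standard dot products, the defining identity <Ax, y> = <x, A^* y> gives (Ax)^T y = x^T (A^*) y, i.e. x^T A^T y = x^T (A^*) y. Since this holds for all x, y, we must have A^* = A^T. Therefore
A^* =
[[-1, -2],
 [-3, -3],
 [1, 2]].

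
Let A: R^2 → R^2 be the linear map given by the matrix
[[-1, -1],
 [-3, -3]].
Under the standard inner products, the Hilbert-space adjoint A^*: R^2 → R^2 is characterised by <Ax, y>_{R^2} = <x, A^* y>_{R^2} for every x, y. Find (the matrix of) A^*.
A^* = A^T =
[[-1, -3],
 [-1, -3]]

For real matrices with standard dot products, the defining identity <Ax, y> = <x, A^* y> gives (Ax)^T y = x^T (A^*) y, i.e. x^T A^T y = x^T (A^*) y. Since this holds for all x, y, we must have A^* = A^T. Therefore
A^* =
[[-1, -3],
 [-1, -3]].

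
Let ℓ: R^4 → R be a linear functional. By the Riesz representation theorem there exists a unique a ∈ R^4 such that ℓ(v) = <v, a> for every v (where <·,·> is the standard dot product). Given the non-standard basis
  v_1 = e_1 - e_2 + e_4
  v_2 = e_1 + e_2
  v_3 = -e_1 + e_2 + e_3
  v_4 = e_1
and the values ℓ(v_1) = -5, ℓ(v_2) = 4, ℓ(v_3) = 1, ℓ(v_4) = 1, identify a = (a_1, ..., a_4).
a = (1, 3, -1, -3)

Write a = (a_1, ..., a_4) in the standard basis. For each basis vector v_i, ℓ(v_i) = <v_i, a> is a linear equation in the a_j's. Collect the n equations into a matrix system V a = ℓ, where row i of V is v_i (expressed in the standard basis). Since V is invertible (lower-triangular with 1s on the diagonal, up to permutation), solve by back-substitution:
  V =
[[1, -1, 0, 1],
 [1, 1, 0, 0],
 [-1, 1, 1, 0],
 [1, 0, 0, 0]]
  V a = (-5, 4, 1, 1)
Solving gives a = (1, 3, -1, -3).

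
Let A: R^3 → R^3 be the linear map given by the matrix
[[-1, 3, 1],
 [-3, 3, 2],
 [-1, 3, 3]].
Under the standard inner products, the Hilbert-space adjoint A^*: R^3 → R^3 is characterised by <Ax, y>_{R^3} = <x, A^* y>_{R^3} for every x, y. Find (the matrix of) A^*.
A^* = A^T =
[[-1, -3, -1],
 [3, 3, 3],
 [1, 2, 3]]

For real matrices with standard dot products, the defining identity <Ax, y> = <x, A^* y> gives (Ax)^T y = x^T (A^*) y, i.e. x^T A^T y = x^T (A^*) y. Since this holds for all x, y, we must have A^* = A^T. Therefore
A^* =
[[-1, -3, -1],
 [3, 3, 3],
 [1, 2, 3]].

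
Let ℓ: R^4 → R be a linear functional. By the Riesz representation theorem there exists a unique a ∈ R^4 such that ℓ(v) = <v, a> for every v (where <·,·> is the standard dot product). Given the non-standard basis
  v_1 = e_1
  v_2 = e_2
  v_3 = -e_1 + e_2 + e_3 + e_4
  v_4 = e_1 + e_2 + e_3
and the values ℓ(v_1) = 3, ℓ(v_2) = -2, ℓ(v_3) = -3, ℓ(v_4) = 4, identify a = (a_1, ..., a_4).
a = (3, -2, 3, -1)

Write a = (a_1, ..., a_4) in the standard basis. For each basis vector v_i, ℓ(v_i) = <v_i, a> is a linear equation in the a_j's. Collect the n equations into a matrix system V a = ℓ, where row i of V is v_i (expressed in the standard basis). Since V is invertible (lower-triangular with 1s on the diagonal, up to permutation), solve by back-substitution:
  V =
[[1, 0, 0, 0],
 [0, 1, 0, 0],
 [-1, 1, 1, 1],
 [1, 1, 1, 0]]
  V a = (3, -2, -3, 4)
Solving gives a = (3, -2, 3, -1).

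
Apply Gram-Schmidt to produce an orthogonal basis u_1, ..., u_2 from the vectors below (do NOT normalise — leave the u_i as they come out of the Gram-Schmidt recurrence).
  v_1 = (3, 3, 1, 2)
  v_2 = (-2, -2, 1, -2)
Orthogonal basis:
  u_1 = (3, 3, 1, 2)
  u_2 = (-1/23, -1/23, 38/23, -16/23)

Apply the Gram-Schmidt recurrence
  u_1 = v_1
  u_i = v_i − Σ_{j<i} ((v_i · u_j) / (u_j · u_j)) · u_j.

Step by step this gives:
  u_1 = (3, 3, 1, 2)
  u_2 = (-1/23, -1/23, 38/23, -16/23)

Orthogonality check:
  u_2 · u_1 = 0 (should be 0)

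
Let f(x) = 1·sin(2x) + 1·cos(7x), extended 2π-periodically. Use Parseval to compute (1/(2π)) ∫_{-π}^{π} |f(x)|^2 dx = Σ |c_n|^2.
Σ |c_n|^2 = 1

Expand |f|^2 and use orthogonality of {sin(nx), cos(mx)} on [-π, π]:
  ∫_{-π}^{π} sin(nx)^2 dx = π, ∫ cos(mx)^2 dx = π, and cross terms integrate to 0.
So ∫_{-π}^{π} f(x)^2 dx = 1^2 · π + 1^2 · π = (1 + 1)π.
Divide by 2π: (1 + 1)/2 = 1.
By Parseval, this equals Σ |c_n|^2.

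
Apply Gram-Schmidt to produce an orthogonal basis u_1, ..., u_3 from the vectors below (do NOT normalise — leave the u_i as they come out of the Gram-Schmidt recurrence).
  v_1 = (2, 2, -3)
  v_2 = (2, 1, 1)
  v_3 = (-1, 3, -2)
Orthogonal basis:
  u_1 = (2, 2, -3)
  u_2 = (28/17, 11/17, 26/17)
  u_3 = (-125/93, 200/93, 50/93)

Apply the Gram-Schmidt recurrence
  u_1 = v_1
  u_i = v_i − Σ_{j<i} ((v_i · u_j) / (u_j · u_j)) · u_j.

Step by step this gives:
  u_1 = (2, 2, -3)
  u_2 = (28/17, 11/17, 26/17)
  u_3 = (-125/93, 200/93, 50/93)

Orthogonality check:
  u_2 · u_1 = 0 (should be 0)
  u_3 · u_1 = 0 (should be 0)
  u_3 · u_2 = 0 (should be 0)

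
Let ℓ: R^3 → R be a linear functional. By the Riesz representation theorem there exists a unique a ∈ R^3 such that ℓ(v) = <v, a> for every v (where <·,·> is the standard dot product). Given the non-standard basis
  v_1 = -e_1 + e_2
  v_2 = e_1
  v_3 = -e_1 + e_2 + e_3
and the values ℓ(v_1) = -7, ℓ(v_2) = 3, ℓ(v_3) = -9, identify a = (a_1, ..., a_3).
a = (3, -4, -2)

Write a = (a_1, ..., a_3) in the standard basis. For each basis vector v_i, ℓ(v_i) = <v_i, a> is a linear equation in the a_j's. Collect the n equations into a matrix system V a = ℓ, where row i of V is v_i (expressed in the standard basis). Since V is invertible (lower-triangular with 1s on the diagonal, up to permutation), solve by back-substitution:
  V =
[[-1, 1, 0],
 [1, 0, 0],
 [-1, 1, 1]]
  V a = (-7, 3, -9)
Solving gives a = (3, -4, -2).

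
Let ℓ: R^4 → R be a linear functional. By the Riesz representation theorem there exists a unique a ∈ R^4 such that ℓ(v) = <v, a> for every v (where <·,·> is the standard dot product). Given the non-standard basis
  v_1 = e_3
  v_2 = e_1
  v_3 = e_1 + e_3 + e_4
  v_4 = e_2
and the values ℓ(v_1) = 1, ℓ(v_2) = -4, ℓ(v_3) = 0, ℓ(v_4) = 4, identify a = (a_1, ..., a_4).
a = (-4, 4, 1, 3)

Write a = (a_1, ..., a_4) in the standard basis. For each basis vector v_i, ℓ(v_i) = <v_i, a> is a linear equation in the a_j's. Collect the n equations into a matrix system V a = ℓ, where row i of V is v_i (expressed in the standard basis). Since V is invertible (lower-triangular with 1s on the diagonal, up to permutation), solve by back-substitution:
  V =
[[0, 0, 1, 0],
 [1, 0, 0, 0],
 [1, 0, 1, 1],
 [0, 1, 0, 0]]
  V a = (1, -4, 0, 4)
Solving gives a = (-4, 4, 1, 3).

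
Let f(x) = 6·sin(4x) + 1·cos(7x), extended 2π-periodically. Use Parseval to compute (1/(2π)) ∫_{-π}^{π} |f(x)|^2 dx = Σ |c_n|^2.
Σ |c_n|^2 = 37/2

Expand |f|^2 and use orthogonality of {sin(nx), cos(mx)} on [-π, π]:
  ∫_{-π}^{π} sin(nx)^2 dx = π, ∫ cos(mx)^2 dx = π, and cross terms integrate to 0.
So ∫_{-π}^{π} f(x)^2 dx = 6^2 · π + 1^2 · π = (36 + 1)π.
Divide by 2π: (36 + 1)/2 = 37/2.
By Parseval, this equals Σ |c_n|^2.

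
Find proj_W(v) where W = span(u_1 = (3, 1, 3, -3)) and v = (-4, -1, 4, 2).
proj_W(v) = (-3/4, -1/4, -3/4, 3/4)

Set up U = [u_1 | ... | u_1] ∈ R^(4×1). The projector onto W = col(U) is P = U (U^T U)^(-1) U^T.
Compute U^T U =
  [28],
and U^T v = (-7).
Solve U^T U · c = U^T v for the coefficients: c = (-1/4). The projection is proj_W(v) = U c.
Check: (v - proj_W(v)) · u_1 = 0  (should be 0).
Result: proj_W(v) = (-3/4, -1/4, -3/4, 3/4).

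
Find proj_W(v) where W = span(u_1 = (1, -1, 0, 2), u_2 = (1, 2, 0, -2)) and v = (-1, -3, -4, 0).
proj_W(v) = (-49/29, -47/29, 0, 30/29)

Set up U = [u_1 | ... | u_2] ∈ R^(4×2). The projector onto W = col(U) is P = U (U^T U)^(-1) U^T.
Compute U^T U =
  [6, -5]
  [-5, 9],
and U^T v = (2, -7).
Solve U^T U · c = U^T v for the coefficients: c = (-17/29, -32/29). The projection is proj_W(v) = U c.
Check: (v - proj_W(v)) · u_1 = 0  (should be 0).
Check: (v - proj_W(v)) · u_2 = 0  (should be 0).
Result: proj_W(v) = (-49/29, -47/29, 0, 30/29).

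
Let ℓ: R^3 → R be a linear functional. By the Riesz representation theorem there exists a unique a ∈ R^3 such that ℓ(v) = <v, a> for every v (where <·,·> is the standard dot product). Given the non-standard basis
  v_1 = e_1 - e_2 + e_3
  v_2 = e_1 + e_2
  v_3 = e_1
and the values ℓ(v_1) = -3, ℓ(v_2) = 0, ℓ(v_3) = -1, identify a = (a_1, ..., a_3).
a = (-1, 1, -1)

Write a = (a_1, ..., a_3) in the standard basis. For each basis vector v_i, ℓ(v_i) = <v_i, a> is a linear equation in the a_j's. Collect the n equations into a matrix system V a = ℓ, where row i of V is v_i (expressed in the standard basis). Since V is invertible (lower-triangular with 1s on the diagonal, up to permutation), solve by back-substitution:
  V =
[[1, -1, 1],
 [1, 1, 0],
 [1, 0, 0]]
  V a = (-3, 0, -1)
Solving gives a = (-1, 1, -1).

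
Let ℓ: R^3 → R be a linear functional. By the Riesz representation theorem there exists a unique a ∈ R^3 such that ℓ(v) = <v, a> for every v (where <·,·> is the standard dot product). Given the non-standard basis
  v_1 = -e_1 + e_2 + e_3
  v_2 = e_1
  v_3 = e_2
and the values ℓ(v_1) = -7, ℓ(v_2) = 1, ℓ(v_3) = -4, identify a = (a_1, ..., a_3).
a = (1, -4, -2)

Write a = (a_1, ..., a_3) in the standard basis. For each basis vector v_i, ℓ(v_i) = <v_i, a> is a linear equation in the a_j's. Collect the n equations into a matrix system V a = ℓ, where row i of V is v_i (expressed in the standard basis). Since V is invertible (lower-triangular with 1s on the diagonal, up to permutation), solve by back-substitution:
  V =
[[-1, 1, 1],
 [1, 0, 0],
 [0, 1, 0]]
  V a = (-7, 1, -4)
Solving gives a = (1, -4, -2).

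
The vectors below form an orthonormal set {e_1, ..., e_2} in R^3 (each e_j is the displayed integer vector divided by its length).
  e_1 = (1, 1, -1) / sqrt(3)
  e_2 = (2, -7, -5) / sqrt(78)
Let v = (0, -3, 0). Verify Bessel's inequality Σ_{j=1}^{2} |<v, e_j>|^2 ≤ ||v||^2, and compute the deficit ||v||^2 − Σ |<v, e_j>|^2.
Σ |<v, e_j>|^2 = 225/26; ||v||^2 = 9; deficit = 9/26

Write each e_j = u_j / sqrt(<u_j, u_j>) where u_j is the displayed integer vector. Then <v, e_j> = <v, u_j> / sqrt(<u_j, u_j>), so |<v, e_j>|^2 = <v, u_j>^2 / <u_j, u_j>.
Coefficients: <v, e_1> = -3/sqrt(3), <v, e_2> = 21/sqrt(78).
Square and sum: Σ |<v, e_j>|^2 = 225/26.
Compute ||v||^2 = v·v = 9.
Deficit = 9 − 225/26 = 9/26 ≥ 0, confirming Bessel's inequality. (The deficit equals ||v − Σ <v,e_j> e_j||^2, the squared distance from v to span{e_j}.)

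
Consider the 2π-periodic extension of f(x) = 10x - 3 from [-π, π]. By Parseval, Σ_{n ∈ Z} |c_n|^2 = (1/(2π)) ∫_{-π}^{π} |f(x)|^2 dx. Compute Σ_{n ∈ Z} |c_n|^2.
Σ |c_n|^2 = 100π^2/3 + 9

Expand and integrate term by term over [-π, π]:
  ∫ (10x)^2 dx = 100·(2π^3/3); ∫ 2·10·(-3)·x dx = 0 (odd integrand); ∫ (-3)^2 dx = 9·2π.
So (1/(2π)) ∫_{-π}^{π} (10x - 3)^2 dx = 100π^2/3 + 9 = 100π^2/3 + 9.
Parseval ⇒ Σ |c_n|^2 = 100π^2/3 + 9.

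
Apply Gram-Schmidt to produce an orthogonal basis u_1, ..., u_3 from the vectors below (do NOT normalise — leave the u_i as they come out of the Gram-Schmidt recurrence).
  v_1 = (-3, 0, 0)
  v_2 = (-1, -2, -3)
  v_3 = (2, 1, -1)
Orthogonal basis:
  u_1 = (-3, 0, 0)
  u_2 = (0, -2, -3)
  u_3 = (0, 15/13, -10/13)

Apply the Gram-Schmidt recurrence
  u_1 = v_1
  u_i = v_i − Σ_{j<i} ((v_i · u_j) / (u_j · u_j)) · u_j.

Step by step this gives:
  u_1 = (-3, 0, 0)
  u_2 = (0, -2, -3)
  u_3 = (0, 15/13, -10/13)

Orthogonality check:
  u_2 · u_1 = 0 (should be 0)
  u_3 · u_1 = 0 (should be 0)
  u_3 · u_2 = 0 (should be 0)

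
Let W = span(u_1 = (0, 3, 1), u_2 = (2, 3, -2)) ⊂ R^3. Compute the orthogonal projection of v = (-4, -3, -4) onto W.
proj_W(v) = (2/121, -471/121, -160/121)

Set up U = [u_1 | ... | u_2] ∈ R^(3×2). The projector onto W = col(U) is P = U (U^T U)^(-1) U^T.
Compute U^T U =
  [10, 7]
  [7, 17],
and U^T v = (-13, -9).
Solve U^T U · c = U^T v for the coefficients: c = (-158/121, 1/121). The projection is proj_W(v) = U c.
Check: (v - proj_W(v)) · u_1 = 0  (should be 0).
Check: (v - proj_W(v)) · u_2 = 0  (should be 0).
Result: proj_W(v) = (2/121, -471/121, -160/121).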